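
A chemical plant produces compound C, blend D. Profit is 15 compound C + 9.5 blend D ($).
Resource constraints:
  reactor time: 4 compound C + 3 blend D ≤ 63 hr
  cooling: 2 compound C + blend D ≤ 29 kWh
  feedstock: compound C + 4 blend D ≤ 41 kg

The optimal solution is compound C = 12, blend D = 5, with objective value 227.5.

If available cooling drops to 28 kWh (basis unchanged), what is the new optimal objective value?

At the optimum: reactor time uses 63 of 63 (binding); cooling uses 29 of 29 (binding); feedstock uses 32 of 41 (slack = 9).
Slack constraints have shadow price 0 (complementary slackness).
Dual feasibility on the basic columns requires 4·y_reactor time + 2·y_cooling = 15, 3·y_reactor time + 1·y_cooling = 9.5.
Solving: y_reactor time = 2, y_cooling = 3.5.
Δz = y_cooling·Δb = 3.5 × (-1) = -3.5, so new z* = 227.5 − 3.5 = 224.

224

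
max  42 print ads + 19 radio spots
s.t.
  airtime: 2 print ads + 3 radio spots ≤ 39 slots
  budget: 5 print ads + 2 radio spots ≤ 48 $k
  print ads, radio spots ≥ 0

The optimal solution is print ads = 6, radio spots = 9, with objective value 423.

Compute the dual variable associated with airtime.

1

Both airtime and budget are binding at x*.
From A_Bᵀ y = c: 2·y_airtime + 5·y_budget = 42; 3·y_airtime + 2·y_budget = 19.
This yields shadow prices y_airtime = 1, y_budget = 8.
Shadow price of airtime = 1.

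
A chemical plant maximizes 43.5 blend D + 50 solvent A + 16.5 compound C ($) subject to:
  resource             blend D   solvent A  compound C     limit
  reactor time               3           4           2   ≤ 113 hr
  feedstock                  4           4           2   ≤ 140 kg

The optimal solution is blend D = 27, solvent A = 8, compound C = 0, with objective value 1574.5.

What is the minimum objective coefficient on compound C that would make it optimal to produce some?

Both reactor time and feedstock are binding at x*.
Dual feasibility on the basic columns requires 3·y_reactor time + 4·y_feedstock = 43.5, 4·y_reactor time + 4·y_feedstock = 50.
This yields shadow prices y_reactor time = 6.5, y_feedstock = 6.
compound C enters the basis when its profit ≥ yᵀa₃ = 6.5·2 + 6·2 = 25.

25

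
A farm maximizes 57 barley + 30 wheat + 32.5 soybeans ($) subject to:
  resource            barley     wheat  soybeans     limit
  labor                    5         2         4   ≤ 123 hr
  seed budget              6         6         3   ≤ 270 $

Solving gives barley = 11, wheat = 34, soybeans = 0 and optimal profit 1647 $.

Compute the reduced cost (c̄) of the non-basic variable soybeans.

-9.5

At the optimum: labor uses 123 of 123 (binding); seed budget uses 270 of 270 (binding).
The binding rows give the dual system: 5·y_labor + 6·y_seed budget = 57 and 2·y_labor + 6·y_seed budget = 30.
→ y_labor = 9 and y_seed budget = 2.
Reduced cost of soybeans: c₃ − yᵀa₃ = 32.5 − (9·4 + 2·3) = 32.5 − 42 = -9.5.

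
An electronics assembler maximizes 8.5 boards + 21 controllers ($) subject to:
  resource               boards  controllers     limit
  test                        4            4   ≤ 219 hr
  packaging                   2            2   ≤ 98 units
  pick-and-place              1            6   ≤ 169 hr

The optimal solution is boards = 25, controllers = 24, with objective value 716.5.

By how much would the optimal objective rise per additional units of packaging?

Binding: packaging and pick-and-place. Non-binding: test (23 unused).
Since test is not tight, its dual is 0.
From A_Bᵀ y = c: 2·y_packaging + 1·y_pick-and-place = 8.5; 2·y_packaging + 6·y_pick-and-place = 21.
→ y_packaging = 3 and y_pick-and-place = 2.5.
Shadow price of packaging = 3.

3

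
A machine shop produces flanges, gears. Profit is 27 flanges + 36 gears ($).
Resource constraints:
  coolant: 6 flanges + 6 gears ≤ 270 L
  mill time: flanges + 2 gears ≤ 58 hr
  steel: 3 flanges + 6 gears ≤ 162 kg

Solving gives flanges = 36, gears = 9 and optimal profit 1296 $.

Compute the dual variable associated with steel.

3

At the optimum: coolant uses 270 of 270 (binding); mill time uses 54 of 58 (slack = 4); steel uses 162 of 162 (binding).
By complementary slackness, y = 0 for the non-binding constraint.
The binding rows give the dual system: 6·y_coolant + 3·y_steel = 27 and 6·y_coolant + 6·y_steel = 36.
Solving: y_coolant = 3, y_steel = 3.
Shadow price of steel = 3.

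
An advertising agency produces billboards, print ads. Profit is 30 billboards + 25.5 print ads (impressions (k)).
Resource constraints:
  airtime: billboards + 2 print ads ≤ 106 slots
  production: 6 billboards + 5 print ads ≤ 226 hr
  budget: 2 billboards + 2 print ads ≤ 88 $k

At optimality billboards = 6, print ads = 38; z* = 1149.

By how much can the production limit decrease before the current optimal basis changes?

6

Binding constraints: production, budget. The basis is B = [[6,5],[2,2]] with det 2.
Per unit decrease in production, x* moves by d = (-1, 1).
The basis stays optimal until billboards reaches 0; allowable decrease = 6 hr.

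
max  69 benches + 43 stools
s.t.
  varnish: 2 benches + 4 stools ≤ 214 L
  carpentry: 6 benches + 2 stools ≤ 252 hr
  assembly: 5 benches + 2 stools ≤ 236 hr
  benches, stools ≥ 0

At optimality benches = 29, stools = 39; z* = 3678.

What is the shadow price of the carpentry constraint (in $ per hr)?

9.5

Check each constraint at x*: varnish 214/214 (tight); carpentry 252/252 (tight); assembly 223/236 (slack 13).
Since assembly is not tight, its dual is 0.
Dual feasibility on the basic columns requires 2·y_varnish + 6·y_carpentry = 69, 4·y_varnish + 2·y_carpentry = 43.
Solving: y_varnish = 6, y_carpentry = 9.5.
Shadow price of carpentry = 9.5.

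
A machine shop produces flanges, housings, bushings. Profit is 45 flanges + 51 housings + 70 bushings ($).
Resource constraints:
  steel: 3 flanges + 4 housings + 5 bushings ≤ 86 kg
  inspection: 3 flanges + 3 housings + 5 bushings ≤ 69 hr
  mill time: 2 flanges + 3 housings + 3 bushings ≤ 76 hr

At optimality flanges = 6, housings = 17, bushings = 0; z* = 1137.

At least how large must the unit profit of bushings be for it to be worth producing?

Check each constraint at x*: steel 86/86 (tight); inspection 69/69 (tight); mill time 63/76 (slack 13).
Slack constraints have shadow price 0 (complementary slackness).
The binding rows give the dual system: 3·y_steel + 3·y_inspection = 45 and 4·y_steel + 3·y_inspection = 51.
→ y_steel = 6 and y_inspection = 9.
bushings enters the basis when its profit ≥ yᵀa₃ = 6·5 + 9·5 = 75.

75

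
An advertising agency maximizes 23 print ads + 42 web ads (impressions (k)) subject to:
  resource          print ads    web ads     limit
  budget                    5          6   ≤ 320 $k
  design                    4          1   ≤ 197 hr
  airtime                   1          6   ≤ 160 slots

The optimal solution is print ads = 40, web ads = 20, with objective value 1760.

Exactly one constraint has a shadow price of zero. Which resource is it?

budget: 320/320 (binding)
design: 180/197 (slack 17)
airtime: 160/160 (binding)
By complementary slackness, a constraint with positive slack has shadow price 0 → design.

design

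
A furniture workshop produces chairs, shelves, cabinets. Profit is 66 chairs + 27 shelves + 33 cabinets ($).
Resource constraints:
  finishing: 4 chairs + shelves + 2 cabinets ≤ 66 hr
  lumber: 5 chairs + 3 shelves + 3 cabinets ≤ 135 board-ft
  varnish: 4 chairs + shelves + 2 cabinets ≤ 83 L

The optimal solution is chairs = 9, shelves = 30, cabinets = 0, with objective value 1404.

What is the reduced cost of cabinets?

-3

At the optimum: finishing uses 66 of 66 (binding); lumber uses 135 of 135 (binding); varnish uses 66 of 83 (slack = 17).
By complementary slackness, y = 0 for the non-binding constraint.
Dual feasibility on the basic columns requires 4·y_finishing + 5·y_lumber = 66, 1·y_finishing + 3·y_lumber = 27.
This yields shadow prices y_finishing = 9, y_lumber = 6.
Reduced cost of cabinets: c₃ − yᵀa₃ = 33 − (9·2 + 6·3) = 33 − 36 = -3.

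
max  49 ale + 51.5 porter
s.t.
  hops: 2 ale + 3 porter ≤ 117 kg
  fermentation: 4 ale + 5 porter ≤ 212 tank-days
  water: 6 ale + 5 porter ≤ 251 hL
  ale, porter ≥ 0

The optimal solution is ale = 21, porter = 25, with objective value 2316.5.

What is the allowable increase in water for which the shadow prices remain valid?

Binding constraints: hops, water. The basis is B = [[2,3],[6,5]] with det -8.
Per unit increase in water, x* moves by d = (0.375, -0.25).
The basis stays optimal until fermentation becomes binding; allowable increase = 12 hL.

12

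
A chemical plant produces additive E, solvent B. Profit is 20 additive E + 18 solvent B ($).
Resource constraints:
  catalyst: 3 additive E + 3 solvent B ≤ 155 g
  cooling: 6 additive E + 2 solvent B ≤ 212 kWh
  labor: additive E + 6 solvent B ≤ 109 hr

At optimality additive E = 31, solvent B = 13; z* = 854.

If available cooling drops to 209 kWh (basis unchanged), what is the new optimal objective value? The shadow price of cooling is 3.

845

Δb = -3, so new z* = 854 + (3)·(-3) = 854 − 9 = 845.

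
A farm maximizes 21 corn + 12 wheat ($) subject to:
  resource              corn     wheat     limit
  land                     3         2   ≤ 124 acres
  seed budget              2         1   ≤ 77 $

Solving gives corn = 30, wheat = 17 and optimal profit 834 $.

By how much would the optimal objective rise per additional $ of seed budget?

6

At the optimum: land uses 124 of 124 (binding); seed budget uses 77 of 77 (binding).
The binding rows give the dual system: 3·y_land + 2·y_seed budget = 21 and 2·y_land + 1·y_seed budget = 12.
Solving: y_land = 3, y_seed budget = 6.
Shadow price of seed budget = 6.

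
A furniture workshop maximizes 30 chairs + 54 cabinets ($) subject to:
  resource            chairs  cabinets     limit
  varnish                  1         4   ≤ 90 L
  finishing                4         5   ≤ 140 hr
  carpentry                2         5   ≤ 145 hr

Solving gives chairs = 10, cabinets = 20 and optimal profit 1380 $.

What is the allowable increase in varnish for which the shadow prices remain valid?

22

Binding constraints: varnish, finishing. The basis is B = [[1,4],[4,5]] with det -11.
Per unit increase in varnish, x* moves by d = (-0.4545, 0.3636).
The basis stays optimal until chairs reaches 0; allowable increase = 22 L.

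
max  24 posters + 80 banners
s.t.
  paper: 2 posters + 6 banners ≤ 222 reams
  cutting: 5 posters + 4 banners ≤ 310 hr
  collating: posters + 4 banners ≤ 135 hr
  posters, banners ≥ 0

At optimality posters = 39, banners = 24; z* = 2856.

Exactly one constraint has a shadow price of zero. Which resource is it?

paper: 222/222 (binding)
cutting: 291/310 (slack 19)
collating: 135/135 (binding)
By complementary slackness, a constraint with positive slack has shadow price 0 → cutting.

cutting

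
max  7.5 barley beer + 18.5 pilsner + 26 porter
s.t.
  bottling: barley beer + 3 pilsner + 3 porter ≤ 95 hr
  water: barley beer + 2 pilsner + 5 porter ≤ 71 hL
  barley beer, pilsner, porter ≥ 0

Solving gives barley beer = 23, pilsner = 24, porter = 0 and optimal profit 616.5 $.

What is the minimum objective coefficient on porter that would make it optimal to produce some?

Both bottling and water are binding at x*.
From A_Bᵀ y = c: 1·y_bottling + 1·y_water = 7.5; 3·y_bottling + 2·y_water = 18.5.
Solving: y_bottling = 3.5, y_water = 4.
porter enters the basis when its profit ≥ yᵀa₃ = 3.5·3 + 4·5 = 30.5.

30.5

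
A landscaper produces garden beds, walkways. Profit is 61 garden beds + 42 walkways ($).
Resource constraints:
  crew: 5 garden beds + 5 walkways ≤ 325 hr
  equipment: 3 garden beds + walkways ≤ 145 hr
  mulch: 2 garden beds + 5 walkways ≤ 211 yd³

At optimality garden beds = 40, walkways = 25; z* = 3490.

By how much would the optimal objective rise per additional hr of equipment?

9.5

Binding: crew and equipment. Non-binding: mulch (6 unused).
Slack constraints have shadow price 0 (complementary slackness).
From A_Bᵀ y = c: 5·y_crew + 3·y_equipment = 61; 5·y_crew + 1·y_equipment = 42.
This yields shadow prices y_crew = 6.5, y_equipment = 9.5.
Shadow price of equipment = 9.5.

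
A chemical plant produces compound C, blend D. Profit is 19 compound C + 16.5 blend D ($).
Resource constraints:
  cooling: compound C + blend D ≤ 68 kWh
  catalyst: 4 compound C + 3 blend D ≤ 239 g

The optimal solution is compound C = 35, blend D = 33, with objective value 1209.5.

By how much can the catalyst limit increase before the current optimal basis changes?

33

Binding constraints: cooling, catalyst. The basis is B = [[1,1],[4,3]] with det -1.
Per unit increase in catalyst, x* moves by d = (1, -1).
The basis stays optimal until blend D reaches 0; allowable increase = 33 g.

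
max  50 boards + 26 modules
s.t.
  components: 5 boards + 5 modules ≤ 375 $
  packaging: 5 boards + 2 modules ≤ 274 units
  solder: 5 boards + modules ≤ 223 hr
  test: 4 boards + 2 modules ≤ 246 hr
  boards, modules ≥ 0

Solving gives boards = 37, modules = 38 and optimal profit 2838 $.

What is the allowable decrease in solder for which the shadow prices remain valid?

148

Binding constraints: components, solder. The basis is B = [[5,5],[5,1]] with det -20.
Per unit decrease in solder, x* moves by d = (-0.25, 0.25).
The basis stays optimal until boards reaches 0; allowable decrease = 148 hr.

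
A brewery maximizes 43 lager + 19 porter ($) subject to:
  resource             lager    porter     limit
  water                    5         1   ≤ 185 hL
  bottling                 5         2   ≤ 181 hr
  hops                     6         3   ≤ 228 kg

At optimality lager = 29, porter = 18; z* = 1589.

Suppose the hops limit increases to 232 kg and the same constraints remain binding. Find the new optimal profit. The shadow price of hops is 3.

1601

Δb = 4, so new z* = 1589 + (3)·(4) = 1589 + 12 = 1601.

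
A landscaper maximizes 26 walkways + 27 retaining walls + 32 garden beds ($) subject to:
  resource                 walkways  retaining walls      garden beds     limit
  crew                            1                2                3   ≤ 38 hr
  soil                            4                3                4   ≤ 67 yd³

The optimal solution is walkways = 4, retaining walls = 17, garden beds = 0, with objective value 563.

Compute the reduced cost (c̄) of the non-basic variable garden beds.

Check each constraint at x*: crew 38/38 (tight); soil 67/67 (tight).
The binding rows give the dual system: 1·y_crew + 4·y_soil = 26 and 2·y_crew + 3·y_soil = 27.
→ y_crew = 6 and y_soil = 5.
Reduced cost of garden beds: c₃ − yᵀa₃ = 32 − (6·3 + 5·4) = 32 − 38 = -6.

-6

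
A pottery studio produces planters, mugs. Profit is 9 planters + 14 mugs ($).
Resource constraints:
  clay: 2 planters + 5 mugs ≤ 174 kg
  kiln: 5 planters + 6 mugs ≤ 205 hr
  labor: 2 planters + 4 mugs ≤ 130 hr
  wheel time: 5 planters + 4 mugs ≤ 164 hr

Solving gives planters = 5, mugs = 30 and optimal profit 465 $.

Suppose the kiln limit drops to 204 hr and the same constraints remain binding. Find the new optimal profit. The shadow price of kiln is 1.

464

Δb = -1, so new z* = 465 + (1)·(-1) = 465 − 1 = 464.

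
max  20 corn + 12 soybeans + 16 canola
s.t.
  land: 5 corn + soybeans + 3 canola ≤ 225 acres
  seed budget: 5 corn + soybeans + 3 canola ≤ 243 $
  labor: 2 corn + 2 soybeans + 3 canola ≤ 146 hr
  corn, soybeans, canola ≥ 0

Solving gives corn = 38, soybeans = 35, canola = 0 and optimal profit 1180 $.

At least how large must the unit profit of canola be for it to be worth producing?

At the optimum: land uses 225 of 225 (binding); seed budget uses 225 of 243 (slack = 18); labor uses 146 of 146 (binding).
Slack constraints have shadow price 0 (complementary slackness).
The binding rows give the dual system: 5·y_land + 2·y_labor = 20 and 1·y_land + 2·y_labor = 12.
Solving: y_land = 2, y_labor = 5.
canola enters the basis when its profit ≥ yᵀa₃ = 2·3 + 5·3 = 21.

21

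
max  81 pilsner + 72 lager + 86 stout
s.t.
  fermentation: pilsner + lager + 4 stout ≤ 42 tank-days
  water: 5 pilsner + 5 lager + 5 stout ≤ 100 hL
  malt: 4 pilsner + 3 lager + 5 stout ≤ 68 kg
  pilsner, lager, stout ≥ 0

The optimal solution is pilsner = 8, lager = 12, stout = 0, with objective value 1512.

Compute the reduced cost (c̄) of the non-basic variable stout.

-4

Check each constraint at x*: fermentation 20/42 (slack 22); water 100/100 (tight); malt 68/68 (tight).
Slack constraints have shadow price 0 (complementary slackness).
From A_Bᵀ y = c: 5·y_water + 4·y_malt = 81; 5·y_water + 3·y_malt = 72.
→ y_water = 9 and y_malt = 9.
Reduced cost of stout: c₃ − yᵀa₃ = 86 − (9·5 + 9·5) = 86 − 90 = -4.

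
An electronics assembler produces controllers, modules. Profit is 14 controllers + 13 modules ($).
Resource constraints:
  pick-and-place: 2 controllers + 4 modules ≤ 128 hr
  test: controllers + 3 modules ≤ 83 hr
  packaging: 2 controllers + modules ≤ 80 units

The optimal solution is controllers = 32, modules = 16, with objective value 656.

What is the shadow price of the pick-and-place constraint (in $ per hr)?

Check each constraint at x*: pick-and-place 128/128 (tight); test 80/83 (slack 3); packaging 80/80 (tight).
By complementary slackness, y = 0 for the non-binding constraint.
From A_Bᵀ y = c: 2·y_pick-and-place + 2·y_packaging = 14; 4·y_pick-and-place + 1·y_packaging = 13.
Solving: y_pick-and-place = 2, y_packaging = 5.
Shadow price of pick-and-place = 2.

2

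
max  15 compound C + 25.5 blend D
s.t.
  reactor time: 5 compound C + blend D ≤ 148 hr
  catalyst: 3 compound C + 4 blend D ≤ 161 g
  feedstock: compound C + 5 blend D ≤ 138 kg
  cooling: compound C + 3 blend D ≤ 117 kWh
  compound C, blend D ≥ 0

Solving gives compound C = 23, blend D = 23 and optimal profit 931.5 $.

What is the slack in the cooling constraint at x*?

cooling used = 1·23 + 3·23 = 92; slack = 117 − 92 = 25.

25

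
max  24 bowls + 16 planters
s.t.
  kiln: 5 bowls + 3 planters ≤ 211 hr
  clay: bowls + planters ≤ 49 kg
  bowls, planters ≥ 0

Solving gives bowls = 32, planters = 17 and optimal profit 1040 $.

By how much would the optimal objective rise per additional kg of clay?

At the optimum: kiln uses 211 of 211 (binding); clay uses 49 of 49 (binding).
From A_Bᵀ y = c: 5·y_kiln + 1·y_clay = 24; 3·y_kiln + 1·y_clay = 16.
→ y_kiln = 4 and y_clay = 4.
Shadow price of clay = 4.

4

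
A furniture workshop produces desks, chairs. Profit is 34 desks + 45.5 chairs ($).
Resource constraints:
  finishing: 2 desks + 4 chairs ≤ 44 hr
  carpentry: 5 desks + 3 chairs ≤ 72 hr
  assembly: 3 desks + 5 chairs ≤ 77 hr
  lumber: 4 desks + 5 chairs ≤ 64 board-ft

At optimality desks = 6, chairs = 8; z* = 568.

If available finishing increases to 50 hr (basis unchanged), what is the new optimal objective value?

580

At the optimum: finishing uses 44 of 44 (binding); carpentry uses 54 of 72 (slack = 18); assembly uses 58 of 77 (slack = 19); lumber uses 64 of 64 (binding).
By complementary slackness, y = 0 for the non-binding constraints.
The binding rows give the dual system: 2·y_finishing + 4·y_lumber = 34 and 4·y_finishing + 5·y_lumber = 45.5.
This yields shadow prices y_finishing = 2, y_lumber = 7.5.
Δz = y_finishing·Δb = 2 × (6) = 12, so new z* = 568 + 12 = 580.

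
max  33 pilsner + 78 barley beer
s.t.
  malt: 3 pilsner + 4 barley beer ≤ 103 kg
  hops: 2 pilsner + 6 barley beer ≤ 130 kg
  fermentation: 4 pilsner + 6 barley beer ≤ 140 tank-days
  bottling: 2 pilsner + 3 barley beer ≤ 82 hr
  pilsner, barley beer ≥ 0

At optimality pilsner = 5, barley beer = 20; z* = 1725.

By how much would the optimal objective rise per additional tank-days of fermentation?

Check each constraint at x*: malt 95/103 (slack 8); hops 130/130 (tight); fermentation 140/140 (tight); bottling 70/82 (slack 12).
Slack constraints have shadow price 0 (complementary slackness).
The binding rows give the dual system: 2·y_hops + 4·y_fermentation = 33 and 6·y_hops + 6·y_fermentation = 78.
This yields shadow prices y_hops = 9.5, y_fermentation = 3.5.
Shadow price of fermentation = 3.5.

3.5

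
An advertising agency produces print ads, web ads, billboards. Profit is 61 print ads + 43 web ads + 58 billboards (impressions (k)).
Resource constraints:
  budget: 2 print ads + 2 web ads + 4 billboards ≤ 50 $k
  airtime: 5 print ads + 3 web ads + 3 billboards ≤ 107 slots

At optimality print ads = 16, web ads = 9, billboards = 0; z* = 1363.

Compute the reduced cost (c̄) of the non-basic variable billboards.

At the optimum: budget uses 50 of 50 (binding); airtime uses 107 of 107 (binding).
The binding rows give the dual system: 2·y_budget + 5·y_airtime = 61 and 2·y_budget + 3·y_airtime = 43.
This yields shadow prices y_budget = 8, y_airtime = 9.
Reduced cost of billboards: c₃ − yᵀa₃ = 58 − (8·4 + 9·3) = 58 − 59 = -1.

-1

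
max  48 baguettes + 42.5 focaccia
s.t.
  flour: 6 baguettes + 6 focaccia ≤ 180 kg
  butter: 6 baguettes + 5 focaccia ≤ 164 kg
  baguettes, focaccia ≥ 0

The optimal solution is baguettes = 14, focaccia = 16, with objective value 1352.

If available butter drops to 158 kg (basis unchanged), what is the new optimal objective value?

Both flour and butter are binding at x*.
Dual feasibility on the basic columns requires 6·y_flour + 6·y_butter = 48, 6·y_flour + 5·y_butter = 42.5.
→ y_flour = 2.5 and y_butter = 5.5.
Δz = y_butter·Δb = 5.5 × (-6) = -33, so new z* = 1352 − 33 = 1319.

1319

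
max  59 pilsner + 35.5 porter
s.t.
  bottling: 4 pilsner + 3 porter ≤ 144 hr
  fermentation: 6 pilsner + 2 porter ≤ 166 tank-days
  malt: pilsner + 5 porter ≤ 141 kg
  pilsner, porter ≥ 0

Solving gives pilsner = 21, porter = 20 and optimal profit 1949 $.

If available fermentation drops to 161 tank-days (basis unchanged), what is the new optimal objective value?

At the optimum: bottling uses 144 of 144 (binding); fermentation uses 166 of 166 (binding); malt uses 121 of 141 (slack = 20).
Since malt is not tight, its dual is 0.
Dual feasibility on the basic columns requires 4·y_bottling + 6·y_fermentation = 59, 3·y_bottling + 2·y_fermentation = 35.5.
→ y_bottling = 9.5 and y_fermentation = 3.5.
Δz = y_fermentation·Δb = 3.5 × (-5) = -17.5, so new z* = 1949 − 17.5 = 1931.5.

1931.5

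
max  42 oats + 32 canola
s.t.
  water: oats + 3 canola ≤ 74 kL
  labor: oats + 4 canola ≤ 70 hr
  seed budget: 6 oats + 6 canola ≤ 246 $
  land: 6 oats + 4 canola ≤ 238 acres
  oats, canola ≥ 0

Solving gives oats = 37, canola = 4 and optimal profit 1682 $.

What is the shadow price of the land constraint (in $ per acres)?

Binding: seed budget and land. Non-binding: water (25 unused), labor (17 unused).
Since water, labor are not tight, their duals are 0.
The binding rows give the dual system: 6·y_seed budget + 6·y_land = 42 and 6·y_seed budget + 4·y_land = 32.
This yields shadow prices y_seed budget = 2, y_land = 5.
Shadow price of land = 5.

5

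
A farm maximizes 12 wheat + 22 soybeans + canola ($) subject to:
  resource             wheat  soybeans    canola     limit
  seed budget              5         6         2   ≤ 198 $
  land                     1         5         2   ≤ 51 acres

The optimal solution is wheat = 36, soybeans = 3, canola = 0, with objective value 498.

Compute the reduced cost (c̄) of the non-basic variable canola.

Check each constraint at x*: seed budget 198/198 (tight); land 51/51 (tight).
From A_Bᵀ y = c: 5·y_seed budget + 1·y_land = 12; 6·y_seed budget + 5·y_land = 22.
→ y_seed budget = 2 and y_land = 2.
Reduced cost of canola: c₃ − yᵀa₃ = 1 − (2·2 + 2·2) = 1 − 8 = -7.

-7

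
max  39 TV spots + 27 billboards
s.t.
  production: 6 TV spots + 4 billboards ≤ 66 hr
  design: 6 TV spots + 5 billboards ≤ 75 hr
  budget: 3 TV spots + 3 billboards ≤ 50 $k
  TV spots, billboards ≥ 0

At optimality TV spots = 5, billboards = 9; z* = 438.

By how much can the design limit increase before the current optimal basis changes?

7.5

Binding constraints: production, design. The basis is B = [[6,4],[6,5]] with det 6.
Per unit increase in design, x* moves by d = (-0.6667, 1).
The basis stays optimal until TV spots reaches 0; allowable increase = 7.5 hr.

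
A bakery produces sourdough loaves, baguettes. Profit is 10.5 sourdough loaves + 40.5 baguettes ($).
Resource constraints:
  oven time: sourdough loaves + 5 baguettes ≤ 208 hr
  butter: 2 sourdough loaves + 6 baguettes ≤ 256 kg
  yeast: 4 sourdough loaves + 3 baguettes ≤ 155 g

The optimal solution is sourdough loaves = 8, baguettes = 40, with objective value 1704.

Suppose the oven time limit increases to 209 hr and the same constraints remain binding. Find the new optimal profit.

At the optimum: oven time uses 208 of 208 (binding); butter uses 256 of 256 (binding); yeast uses 152 of 155 (slack = 3).
Slack constraints have shadow price 0 (complementary slackness).
The binding rows give the dual system: 1·y_oven time + 2·y_butter = 10.5 and 5·y_oven time + 6·y_butter = 40.5.
→ y_oven time = 4.5 and y_butter = 3.
Δz = y_oven time·Δb = 4.5 × (1) = 4.5, so new z* = 1704 + 4.5 = 1708.5.

1708.5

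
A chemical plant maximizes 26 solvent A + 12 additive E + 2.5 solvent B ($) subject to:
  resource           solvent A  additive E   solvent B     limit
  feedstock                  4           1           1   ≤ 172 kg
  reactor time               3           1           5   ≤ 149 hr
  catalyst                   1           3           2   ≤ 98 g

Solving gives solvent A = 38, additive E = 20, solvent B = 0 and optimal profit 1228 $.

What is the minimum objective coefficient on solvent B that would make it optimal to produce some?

10

Binding: feedstock and catalyst. Non-binding: reactor time (15 unused).
By complementary slackness, y = 0 for the non-binding constraint.
The binding rows give the dual system: 4·y_feedstock + 1·y_catalyst = 26 and 1·y_feedstock + 3·y_catalyst = 12.
Solving: y_feedstock = 6, y_catalyst = 2.
solvent B enters the basis when its profit ≥ yᵀa₃ = 6·1 + 2·2 = 10.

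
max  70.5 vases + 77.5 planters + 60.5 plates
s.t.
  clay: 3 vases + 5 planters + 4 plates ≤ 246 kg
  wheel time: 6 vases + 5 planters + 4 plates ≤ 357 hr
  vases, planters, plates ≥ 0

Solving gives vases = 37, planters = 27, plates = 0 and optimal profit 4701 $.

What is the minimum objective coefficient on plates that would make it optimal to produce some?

62

Both clay and wheel time are binding at x*.
From A_Bᵀ y = c: 3·y_clay + 6·y_wheel time = 70.5; 5·y_clay + 5·y_wheel time = 77.5.
This yields shadow prices y_clay = 7.5, y_wheel time = 8.
plates enters the basis when its profit ≥ yᵀa₃ = 7.5·4 + 8·4 = 62.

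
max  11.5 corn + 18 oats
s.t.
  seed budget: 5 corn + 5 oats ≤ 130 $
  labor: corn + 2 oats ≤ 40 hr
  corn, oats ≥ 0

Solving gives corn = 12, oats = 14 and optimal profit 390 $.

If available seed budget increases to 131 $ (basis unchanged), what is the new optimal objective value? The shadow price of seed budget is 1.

391

Δb = 1, so new z* = 390 + (1)·(1) = 390 + 1 = 391.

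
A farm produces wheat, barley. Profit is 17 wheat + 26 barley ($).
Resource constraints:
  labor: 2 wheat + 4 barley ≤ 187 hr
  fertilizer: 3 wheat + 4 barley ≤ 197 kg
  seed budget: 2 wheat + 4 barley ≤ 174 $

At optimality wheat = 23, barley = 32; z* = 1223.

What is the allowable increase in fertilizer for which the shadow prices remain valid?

64

Binding constraints: fertilizer, seed budget. The basis is B = [[3,4],[2,4]] with det 4.
Per unit increase in fertilizer, x* moves by d = (1, -0.5).
The basis stays optimal until barley reaches 0; allowable increase = 64 kg.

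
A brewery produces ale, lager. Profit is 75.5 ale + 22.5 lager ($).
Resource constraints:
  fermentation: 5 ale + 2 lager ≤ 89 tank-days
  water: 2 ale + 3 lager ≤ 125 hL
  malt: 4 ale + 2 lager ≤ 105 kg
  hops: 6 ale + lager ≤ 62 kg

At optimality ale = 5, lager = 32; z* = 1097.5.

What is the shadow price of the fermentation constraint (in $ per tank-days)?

8.5

Check each constraint at x*: fermentation 89/89 (tight); water 106/125 (slack 19); malt 84/105 (slack 21); hops 62/62 (tight).
Since water, malt are not tight, their duals are 0.
The binding rows give the dual system: 5·y_fermentation + 6·y_hops = 75.5 and 2·y_fermentation + 1·y_hops = 22.5.
→ y_fermentation = 8.5 and y_hops = 5.5.
Shadow price of fermentation = 8.5.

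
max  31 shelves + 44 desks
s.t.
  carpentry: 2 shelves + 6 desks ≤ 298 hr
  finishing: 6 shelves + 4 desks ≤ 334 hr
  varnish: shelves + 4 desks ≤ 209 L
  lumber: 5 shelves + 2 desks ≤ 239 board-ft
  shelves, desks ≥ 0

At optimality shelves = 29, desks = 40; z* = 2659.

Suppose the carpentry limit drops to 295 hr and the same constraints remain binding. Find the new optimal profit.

Check each constraint at x*: carpentry 298/298 (tight); finishing 334/334 (tight); varnish 189/209 (slack 20); lumber 225/239 (slack 14).
Since varnish, lumber are not tight, their duals are 0.
Dual feasibility on the basic columns requires 2·y_carpentry + 6·y_finishing = 31, 6·y_carpentry + 4·y_finishing = 44.
→ y_carpentry = 5 and y_finishing = 3.5.
Δz = y_carpentry·Δb = 5 × (-3) = -15, so new z* = 2659 − 15 = 2644.

2644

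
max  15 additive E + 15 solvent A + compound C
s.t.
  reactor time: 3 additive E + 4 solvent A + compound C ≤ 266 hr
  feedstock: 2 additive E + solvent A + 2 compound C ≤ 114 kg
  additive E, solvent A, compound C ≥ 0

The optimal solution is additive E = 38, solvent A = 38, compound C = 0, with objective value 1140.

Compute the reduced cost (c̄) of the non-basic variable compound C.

At the optimum: reactor time uses 266 of 266 (binding); feedstock uses 114 of 114 (binding).
From A_Bᵀ y = c: 3·y_reactor time + 2·y_feedstock = 15; 4·y_reactor time + 1·y_feedstock = 15.
This yields shadow prices y_reactor time = 3, y_feedstock = 3.
Reduced cost of compound C: c₃ − yᵀa₃ = 1 − (3·1 + 3·2) = 1 − 9 = -8.

-8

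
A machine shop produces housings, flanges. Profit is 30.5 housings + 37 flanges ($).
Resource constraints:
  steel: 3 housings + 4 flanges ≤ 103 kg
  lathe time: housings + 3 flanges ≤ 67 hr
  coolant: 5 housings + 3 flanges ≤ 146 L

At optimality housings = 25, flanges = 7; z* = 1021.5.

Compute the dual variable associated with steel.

Binding: steel and coolant. Non-binding: lathe time (21 unused).
Since lathe time is not tight, its dual is 0.
The binding rows give the dual system: 3·y_steel + 5·y_coolant = 30.5 and 4·y_steel + 3·y_coolant = 37.
This yields shadow prices y_steel = 8.5, y_coolant = 1.
Shadow price of steel = 8.5.

8.5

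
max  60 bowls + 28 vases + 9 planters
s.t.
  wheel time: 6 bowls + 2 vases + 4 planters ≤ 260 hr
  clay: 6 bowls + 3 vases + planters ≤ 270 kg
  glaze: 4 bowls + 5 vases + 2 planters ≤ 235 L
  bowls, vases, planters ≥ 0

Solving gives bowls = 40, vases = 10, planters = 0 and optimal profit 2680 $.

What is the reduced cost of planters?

Binding: wheel time and clay. Non-binding: glaze (25 unused).
By complementary slackness, y = 0 for the non-binding constraint.
The binding rows give the dual system: 6·y_wheel time + 6·y_clay = 60 and 2·y_wheel time + 3·y_clay = 28.
This yields shadow prices y_wheel time = 2, y_clay = 8.
Reduced cost of planters: c₃ − yᵀa₃ = 9 − (2·4 + 8·1) = 9 − 16 = -7.

-7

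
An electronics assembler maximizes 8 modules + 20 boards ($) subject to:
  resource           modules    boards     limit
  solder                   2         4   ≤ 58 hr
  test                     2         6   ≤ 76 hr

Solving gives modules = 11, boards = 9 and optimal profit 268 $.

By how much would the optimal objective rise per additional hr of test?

Check each constraint at x*: solder 58/58 (tight); test 76/76 (tight).
The binding rows give the dual system: 2·y_solder + 2·y_test = 8 and 4·y_solder + 6·y_test = 20.
Solving: y_solder = 2, y_test = 2.
Shadow price of test = 2.

2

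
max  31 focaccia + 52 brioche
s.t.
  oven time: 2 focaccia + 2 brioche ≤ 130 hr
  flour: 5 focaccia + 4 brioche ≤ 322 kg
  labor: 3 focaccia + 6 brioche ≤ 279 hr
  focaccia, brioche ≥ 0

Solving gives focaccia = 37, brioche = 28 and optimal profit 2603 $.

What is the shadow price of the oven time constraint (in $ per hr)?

5

Binding: oven time and labor. Non-binding: flour (25 unused).
Since flour is not tight, its dual is 0.
From A_Bᵀ y = c: 2·y_oven time + 3·y_labor = 31; 2·y_oven time + 6·y_labor = 52.
→ y_oven time = 5 and y_labor = 7.
Shadow price of oven time = 5.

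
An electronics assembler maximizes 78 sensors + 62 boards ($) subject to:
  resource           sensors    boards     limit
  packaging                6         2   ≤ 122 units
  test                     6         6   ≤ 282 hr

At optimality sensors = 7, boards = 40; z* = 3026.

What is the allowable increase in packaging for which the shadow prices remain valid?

Binding constraints: packaging, test. The basis is B = [[6,2],[6,6]] with det 24.
Per unit increase in packaging, x* moves by d = (0.25, -0.25).
The basis stays optimal until boards reaches 0; allowable increase = 160 units.

160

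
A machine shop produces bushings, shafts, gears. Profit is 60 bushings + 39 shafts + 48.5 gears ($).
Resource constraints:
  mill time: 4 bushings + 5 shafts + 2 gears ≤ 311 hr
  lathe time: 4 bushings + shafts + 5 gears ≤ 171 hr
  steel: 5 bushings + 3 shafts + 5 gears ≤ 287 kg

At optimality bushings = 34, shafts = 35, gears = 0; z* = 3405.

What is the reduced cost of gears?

At the optimum: mill time uses 311 of 311 (binding); lathe time uses 171 of 171 (binding); steel uses 275 of 287 (slack = 12).
By complementary slackness, y = 0 for the non-binding constraint.
Dual feasibility on the basic columns requires 4·y_mill time + 4·y_lathe time = 60, 5·y_mill time + 1·y_lathe time = 39.
Solving: y_mill time = 6, y_lathe time = 9.
Reduced cost of gears: c₃ − yᵀa₃ = 48.5 − (6·2 + 9·5) = 48.5 − 57 = -8.5.

-8.5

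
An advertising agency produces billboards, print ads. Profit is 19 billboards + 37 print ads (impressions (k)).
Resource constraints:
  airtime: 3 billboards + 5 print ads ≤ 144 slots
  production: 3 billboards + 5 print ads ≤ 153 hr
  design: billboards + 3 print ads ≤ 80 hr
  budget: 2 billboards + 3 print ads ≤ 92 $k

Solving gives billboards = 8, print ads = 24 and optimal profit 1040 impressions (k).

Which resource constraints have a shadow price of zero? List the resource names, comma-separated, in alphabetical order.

budget, production

airtime: 144/144 (binding)
production: 144/153 (slack 9)
design: 80/80 (binding)
budget: 88/92 (slack 4)
By complementary slackness, a constraint with positive slack has shadow price 0 → budget, production.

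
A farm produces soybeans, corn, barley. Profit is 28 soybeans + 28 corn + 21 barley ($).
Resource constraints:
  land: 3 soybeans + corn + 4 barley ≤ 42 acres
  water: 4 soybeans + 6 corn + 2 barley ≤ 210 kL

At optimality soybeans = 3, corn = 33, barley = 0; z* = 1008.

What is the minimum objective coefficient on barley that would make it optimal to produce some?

24

Check each constraint at x*: land 42/42 (tight); water 210/210 (tight).
From A_Bᵀ y = c: 3·y_land + 4·y_water = 28; 1·y_land + 6·y_water = 28.
→ y_land = 4 and y_water = 4.
barley enters the basis when its profit ≥ yᵀa₃ = 4·4 + 4·2 = 24.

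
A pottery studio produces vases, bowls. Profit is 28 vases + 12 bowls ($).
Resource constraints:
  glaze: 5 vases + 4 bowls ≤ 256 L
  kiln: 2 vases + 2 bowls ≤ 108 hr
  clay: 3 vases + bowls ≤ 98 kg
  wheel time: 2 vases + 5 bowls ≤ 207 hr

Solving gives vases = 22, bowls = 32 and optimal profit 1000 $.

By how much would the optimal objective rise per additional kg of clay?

8

Check each constraint at x*: glaze 238/256 (slack 18); kiln 108/108 (tight); clay 98/98 (tight); wheel time 204/207 (slack 3).
By complementary slackness, y = 0 for the non-binding constraints.
From A_Bᵀ y = c: 2·y_kiln + 3·y_clay = 28; 2·y_kiln + 1·y_clay = 12.
→ y_kiln = 2 and y_clay = 8.
Shadow price of clay = 8.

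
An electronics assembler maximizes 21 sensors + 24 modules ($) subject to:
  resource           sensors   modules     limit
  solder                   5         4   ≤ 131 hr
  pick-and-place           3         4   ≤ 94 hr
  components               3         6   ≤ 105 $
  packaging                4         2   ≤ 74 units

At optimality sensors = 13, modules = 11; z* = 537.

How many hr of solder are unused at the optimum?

22

solder used = 5·13 + 4·11 = 109; slack = 131 − 109 = 22.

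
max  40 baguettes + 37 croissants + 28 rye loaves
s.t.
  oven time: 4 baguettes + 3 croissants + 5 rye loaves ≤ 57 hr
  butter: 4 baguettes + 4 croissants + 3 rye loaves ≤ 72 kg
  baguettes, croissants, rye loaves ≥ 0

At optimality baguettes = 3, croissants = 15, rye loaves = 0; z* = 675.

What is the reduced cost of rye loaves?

Check each constraint at x*: oven time 57/57 (tight); butter 72/72 (tight).
The binding rows give the dual system: 4·y_oven time + 4·y_butter = 40 and 3·y_oven time + 4·y_butter = 37.
Solving: y_oven time = 3, y_butter = 7.
Reduced cost of rye loaves: c₃ − yᵀa₃ = 28 − (3·5 + 7·3) = 28 − 36 = -8.

-8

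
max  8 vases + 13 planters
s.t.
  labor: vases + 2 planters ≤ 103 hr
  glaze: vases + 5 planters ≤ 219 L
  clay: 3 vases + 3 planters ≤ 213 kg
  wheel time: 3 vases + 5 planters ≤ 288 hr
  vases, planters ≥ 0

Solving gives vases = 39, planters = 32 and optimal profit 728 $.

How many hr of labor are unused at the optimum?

labor used = 1·39 + 2·32 = 103; slack = 103 − 103 = 0.

0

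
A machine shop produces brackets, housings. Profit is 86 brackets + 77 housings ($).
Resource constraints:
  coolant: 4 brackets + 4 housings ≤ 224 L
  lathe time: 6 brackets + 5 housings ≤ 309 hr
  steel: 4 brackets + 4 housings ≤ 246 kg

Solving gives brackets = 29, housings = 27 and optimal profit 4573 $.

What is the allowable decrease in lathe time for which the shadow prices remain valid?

29

Binding constraints: coolant, lathe time. The basis is B = [[4,4],[6,5]] with det -4.
Per unit decrease in lathe time, x* moves by d = (-1, 1).
The basis stays optimal until brackets reaches 0; allowable decrease = 29 hr.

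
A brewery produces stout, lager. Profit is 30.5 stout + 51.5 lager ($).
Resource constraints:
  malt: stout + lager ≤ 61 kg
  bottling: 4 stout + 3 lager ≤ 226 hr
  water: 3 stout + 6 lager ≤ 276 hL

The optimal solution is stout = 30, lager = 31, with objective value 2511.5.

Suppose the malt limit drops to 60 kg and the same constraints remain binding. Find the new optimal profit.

2502

Binding: malt and water. Non-binding: bottling (13 unused).
Since bottling is not tight, its dual is 0.
From A_Bᵀ y = c: 1·y_malt + 3·y_water = 30.5; 1·y_malt + 6·y_water = 51.5.
Solving: y_malt = 9.5, y_water = 7.
Δz = y_malt·Δb = 9.5 × (-1) = -9.5, so new z* = 2511.5 − 9.5 = 2502.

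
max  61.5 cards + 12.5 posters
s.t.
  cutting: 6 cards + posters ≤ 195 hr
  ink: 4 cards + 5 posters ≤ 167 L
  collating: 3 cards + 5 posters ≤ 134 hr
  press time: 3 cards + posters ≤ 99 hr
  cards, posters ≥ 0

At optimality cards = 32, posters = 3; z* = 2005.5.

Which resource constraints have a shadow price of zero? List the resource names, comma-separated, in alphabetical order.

collating, ink

cutting: 195/195 (binding)
ink: 143/167 (slack 24)
collating: 111/134 (slack 23)
press time: 99/99 (binding)
By complementary slackness, a constraint with positive slack has shadow price 0 → collating, ink.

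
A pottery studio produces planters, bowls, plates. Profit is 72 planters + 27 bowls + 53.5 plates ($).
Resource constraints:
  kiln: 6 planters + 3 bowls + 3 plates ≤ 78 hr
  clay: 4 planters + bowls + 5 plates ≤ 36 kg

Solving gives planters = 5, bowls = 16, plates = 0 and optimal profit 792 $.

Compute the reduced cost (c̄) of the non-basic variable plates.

Check each constraint at x*: kiln 78/78 (tight); clay 36/36 (tight).
Dual feasibility on the basic columns requires 6·y_kiln + 4·y_clay = 72, 3·y_kiln + 1·y_clay = 27.
→ y_kiln = 6 and y_clay = 9.
Reduced cost of plates: c₃ − yᵀa₃ = 53.5 − (6·3 + 9·5) = 53.5 − 63 = -9.5.

-9.5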